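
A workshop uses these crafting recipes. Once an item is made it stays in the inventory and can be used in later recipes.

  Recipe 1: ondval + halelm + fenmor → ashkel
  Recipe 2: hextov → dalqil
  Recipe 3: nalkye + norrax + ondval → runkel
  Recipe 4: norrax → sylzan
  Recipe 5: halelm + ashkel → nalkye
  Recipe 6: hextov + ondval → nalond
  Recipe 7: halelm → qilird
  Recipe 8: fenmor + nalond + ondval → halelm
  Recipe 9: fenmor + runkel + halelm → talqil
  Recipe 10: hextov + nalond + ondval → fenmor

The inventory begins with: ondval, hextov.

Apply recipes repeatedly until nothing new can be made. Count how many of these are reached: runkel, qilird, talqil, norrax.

Using Recipe 6, hextov and ondval make nalond.
hextov + nalond + ondval → fenmor (Recipe 10).
fenmor + nalond + ondval → halelm (Recipe 8).
Using Recipe 7, halelm makes qilird.
runkel would need nalkye, norrax, and ondval (Recipe 3), but norrax is never obtained.
qilird: reached.
talqil would need fenmor, runkel, and halelm (Recipe 9), but runkel is never obtained.
No rule produces norrax, and it is not given.
Reached: qilird — 1 of the 4.

1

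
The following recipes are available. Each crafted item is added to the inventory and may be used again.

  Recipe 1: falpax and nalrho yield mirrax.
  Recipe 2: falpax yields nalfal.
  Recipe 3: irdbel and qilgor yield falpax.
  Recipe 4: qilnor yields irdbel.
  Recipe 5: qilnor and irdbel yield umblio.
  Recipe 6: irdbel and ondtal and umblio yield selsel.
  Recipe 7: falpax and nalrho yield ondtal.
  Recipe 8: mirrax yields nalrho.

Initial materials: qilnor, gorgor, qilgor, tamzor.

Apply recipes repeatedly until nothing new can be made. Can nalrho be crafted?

nalrho would need mirrax (Recipe 8), but mirrax is never obtained.

No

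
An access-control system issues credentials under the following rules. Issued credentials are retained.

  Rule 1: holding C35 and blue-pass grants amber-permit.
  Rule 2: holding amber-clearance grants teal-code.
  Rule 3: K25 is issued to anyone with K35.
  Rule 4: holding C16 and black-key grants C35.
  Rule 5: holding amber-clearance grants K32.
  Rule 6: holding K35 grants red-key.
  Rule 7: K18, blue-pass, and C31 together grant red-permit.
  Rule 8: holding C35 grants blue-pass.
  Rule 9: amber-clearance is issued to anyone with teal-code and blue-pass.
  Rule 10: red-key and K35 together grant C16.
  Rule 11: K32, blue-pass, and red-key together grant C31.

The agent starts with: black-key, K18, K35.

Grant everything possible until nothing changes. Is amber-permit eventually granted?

Yes

Holding K35 grants red-key (Rule 6).
Holding red-key and K35 grants C16 (Rule 10).
Holding C16 and black-key grants C35 (Rule 4).
Holding C35 grants blue-pass (Rule 8).
Holding C35 and blue-pass grants amber-permit (Rule 1).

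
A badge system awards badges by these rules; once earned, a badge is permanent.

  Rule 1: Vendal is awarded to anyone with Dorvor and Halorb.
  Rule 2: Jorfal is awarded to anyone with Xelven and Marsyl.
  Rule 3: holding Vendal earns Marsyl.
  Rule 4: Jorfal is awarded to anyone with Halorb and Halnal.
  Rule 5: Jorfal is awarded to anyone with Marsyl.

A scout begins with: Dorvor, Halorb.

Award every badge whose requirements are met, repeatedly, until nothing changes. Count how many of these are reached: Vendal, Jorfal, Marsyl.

3

With Dorvor and Halorb, Vendal is earned (Rule 1).
With Vendal, Marsyl is earned (Rule 3).
With Marsyl, Jorfal is earned (Rule 5).
Vendal: reached.
Jorfal: reached.
Marsyl: reached.
All 3 are reached.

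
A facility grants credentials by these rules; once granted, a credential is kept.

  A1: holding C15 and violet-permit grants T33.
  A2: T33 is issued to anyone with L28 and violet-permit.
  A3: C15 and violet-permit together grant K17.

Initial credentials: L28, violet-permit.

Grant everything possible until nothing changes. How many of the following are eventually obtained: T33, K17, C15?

1

Holding L28 and violet-permit grants T33 (A2).
T33: reached.
K17 would need C15 and violet-permit (A3), but C15 is never granted.
No rule produces C15, and it is not given.
Reached: T33 — 1 of the 3.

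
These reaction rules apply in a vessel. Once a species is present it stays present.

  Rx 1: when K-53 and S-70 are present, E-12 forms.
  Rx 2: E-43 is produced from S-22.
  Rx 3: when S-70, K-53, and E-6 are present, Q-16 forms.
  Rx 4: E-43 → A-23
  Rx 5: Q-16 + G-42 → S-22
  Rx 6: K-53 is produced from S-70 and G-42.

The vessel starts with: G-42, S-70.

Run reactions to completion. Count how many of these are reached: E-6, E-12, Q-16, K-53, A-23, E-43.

S-70 and G-42 present → K-53 forms (Rx 6).
K-53 and S-70 present → E-12 forms (Rx 1).
No rule produces E-6, and it is not given.
E-12: reached.
Q-16 would need S-70, K-53, and E-6 (Rx 3), but E-6 never forms.
K-53: reached.
A-23 would need E-43 (Rx 4), but E-43 never forms.
E-43 would need S-22 (Rx 2), but S-22 never forms.
Reached: E-12 and K-53 — 2 of the 6.

2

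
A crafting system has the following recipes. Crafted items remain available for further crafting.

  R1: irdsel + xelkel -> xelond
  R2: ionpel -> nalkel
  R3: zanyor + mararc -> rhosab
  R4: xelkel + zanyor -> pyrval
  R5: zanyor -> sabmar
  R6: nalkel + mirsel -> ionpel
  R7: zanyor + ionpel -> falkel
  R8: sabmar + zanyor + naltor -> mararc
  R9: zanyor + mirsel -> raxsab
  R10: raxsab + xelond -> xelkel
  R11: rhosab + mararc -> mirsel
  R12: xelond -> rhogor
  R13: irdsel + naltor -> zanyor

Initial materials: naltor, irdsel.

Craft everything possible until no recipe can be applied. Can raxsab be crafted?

irdsel + naltor -> zanyor (R13).
Using R5, zanyor makes sabmar.
sabmar + zanyor + naltor -> mararc (R8).
Using R3, zanyor and mararc make rhosab.
rhosab + mararc -> mirsel (R11).
Using R9, zanyor and mirsel make raxsab.

Yes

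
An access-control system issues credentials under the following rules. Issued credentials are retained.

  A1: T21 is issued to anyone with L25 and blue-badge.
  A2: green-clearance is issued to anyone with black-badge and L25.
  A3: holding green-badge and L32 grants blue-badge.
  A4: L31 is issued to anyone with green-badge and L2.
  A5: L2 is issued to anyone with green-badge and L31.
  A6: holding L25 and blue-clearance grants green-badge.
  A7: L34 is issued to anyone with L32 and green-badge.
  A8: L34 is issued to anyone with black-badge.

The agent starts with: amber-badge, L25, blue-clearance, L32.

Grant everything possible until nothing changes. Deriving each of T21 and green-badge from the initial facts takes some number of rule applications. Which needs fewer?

green-badge

green-badge: Holding L25 and blue-clearance grants green-badge (A6). [1 rule application]
T21: Holding L25 and blue-clearance grants green-badge (A6). Holding green-badge and L32 grants blue-badge (A3). Holding L25 and blue-badge grants T21 (A1). [3 rule applications]
green-badge needs fewer.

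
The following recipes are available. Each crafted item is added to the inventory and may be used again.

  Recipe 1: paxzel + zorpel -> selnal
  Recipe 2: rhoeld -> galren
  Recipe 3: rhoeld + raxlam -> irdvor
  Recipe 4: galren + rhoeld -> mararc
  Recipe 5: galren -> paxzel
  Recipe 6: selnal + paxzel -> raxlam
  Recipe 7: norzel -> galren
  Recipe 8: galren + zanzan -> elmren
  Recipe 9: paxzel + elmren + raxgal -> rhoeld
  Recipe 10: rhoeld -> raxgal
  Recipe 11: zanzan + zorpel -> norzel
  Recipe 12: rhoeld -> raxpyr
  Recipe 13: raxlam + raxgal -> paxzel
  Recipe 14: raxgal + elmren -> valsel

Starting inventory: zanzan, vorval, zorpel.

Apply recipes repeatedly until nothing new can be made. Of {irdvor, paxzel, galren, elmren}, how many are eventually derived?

3

zanzan + zorpel -> norzel (Recipe 11).
norzel -> galren (Recipe 7).
Using Recipe 8, galren and zanzan make elmren.
galren -> paxzel (Recipe 5).
irdvor would need rhoeld and raxlam (Recipe 3), but rhoeld is never obtained.
paxzel: reached.
galren: reached.
elmren: reached.
Reached: paxzel, galren, and elmren — 3 of the 4.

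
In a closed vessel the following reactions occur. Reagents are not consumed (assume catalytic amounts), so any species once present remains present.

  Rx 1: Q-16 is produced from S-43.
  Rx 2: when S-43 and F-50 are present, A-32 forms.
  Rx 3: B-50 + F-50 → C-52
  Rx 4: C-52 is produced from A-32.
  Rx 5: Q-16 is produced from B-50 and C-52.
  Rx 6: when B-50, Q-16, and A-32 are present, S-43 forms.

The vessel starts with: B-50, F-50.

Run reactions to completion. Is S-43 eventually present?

S-43 would need B-50, Q-16, and A-32 (Rx 6), but A-32 never forms.

No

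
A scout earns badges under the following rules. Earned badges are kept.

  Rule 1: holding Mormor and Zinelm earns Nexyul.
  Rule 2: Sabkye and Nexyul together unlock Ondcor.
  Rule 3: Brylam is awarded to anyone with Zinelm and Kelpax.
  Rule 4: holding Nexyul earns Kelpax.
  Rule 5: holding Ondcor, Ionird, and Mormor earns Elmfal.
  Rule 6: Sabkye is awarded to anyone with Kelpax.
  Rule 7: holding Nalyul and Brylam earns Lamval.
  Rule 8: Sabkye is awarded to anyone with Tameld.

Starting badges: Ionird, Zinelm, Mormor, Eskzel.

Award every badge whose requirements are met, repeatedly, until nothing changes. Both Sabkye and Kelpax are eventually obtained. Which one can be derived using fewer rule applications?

Kelpax

Kelpax: With Mormor and Zinelm, Nexyul is earned (Rule 1). With Nexyul, Kelpax is earned (Rule 4). [2 rule applications]
Sabkye: With Mormor and Zinelm, Nexyul is earned (Rule 1). With Nexyul, Kelpax is earned (Rule 4). With Kelpax, Sabkye is earned (Rule 6). [3 rule applications]
Kelpax needs fewer.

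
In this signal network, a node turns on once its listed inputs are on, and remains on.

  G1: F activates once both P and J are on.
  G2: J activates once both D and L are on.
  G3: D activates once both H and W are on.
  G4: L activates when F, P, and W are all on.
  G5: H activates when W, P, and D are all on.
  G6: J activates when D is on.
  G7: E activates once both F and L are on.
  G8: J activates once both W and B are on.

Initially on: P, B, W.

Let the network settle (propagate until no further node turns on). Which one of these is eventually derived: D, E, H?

W and B are on, so J activates (G8).
G1: P and J on → F on.
F, P, and W are on, so L activates (G4).
F and L are on, so E activates (G7).
D would need H and W (G3), but H never turns on. H would need W, P, and D (G5), but D never turns on.

E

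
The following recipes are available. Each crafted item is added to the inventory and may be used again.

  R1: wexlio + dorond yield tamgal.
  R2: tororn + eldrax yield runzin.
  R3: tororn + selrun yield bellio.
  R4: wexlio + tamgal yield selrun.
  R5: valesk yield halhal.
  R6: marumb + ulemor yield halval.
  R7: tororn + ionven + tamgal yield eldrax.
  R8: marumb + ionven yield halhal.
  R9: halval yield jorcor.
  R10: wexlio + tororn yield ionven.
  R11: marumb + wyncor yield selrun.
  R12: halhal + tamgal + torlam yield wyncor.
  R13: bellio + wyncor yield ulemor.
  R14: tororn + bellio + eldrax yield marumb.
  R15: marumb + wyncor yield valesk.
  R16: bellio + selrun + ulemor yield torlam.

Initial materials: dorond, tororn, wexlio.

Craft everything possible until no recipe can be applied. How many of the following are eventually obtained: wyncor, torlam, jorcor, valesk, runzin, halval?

Using R10, wexlio and tororn make ionven.
Using R1, wexlio and dorond make tamgal.
Using R7, tororn, ionven, and tamgal make eldrax.
tororn + eldrax → runzin (R2).
wyncor would need halhal, tamgal, and torlam (R12), but torlam is never obtained.
torlam would need bellio, selrun, and ulemor (R16), but ulemor is never obtained.
jorcor would need halval (R9), but halval is never obtained.
valesk would need marumb and wyncor (R15), but wyncor is never obtained.
runzin: reached.
halval would need marumb and ulemor (R6), but ulemor is never obtained.
Reached: runzin — 1 of the 6.

1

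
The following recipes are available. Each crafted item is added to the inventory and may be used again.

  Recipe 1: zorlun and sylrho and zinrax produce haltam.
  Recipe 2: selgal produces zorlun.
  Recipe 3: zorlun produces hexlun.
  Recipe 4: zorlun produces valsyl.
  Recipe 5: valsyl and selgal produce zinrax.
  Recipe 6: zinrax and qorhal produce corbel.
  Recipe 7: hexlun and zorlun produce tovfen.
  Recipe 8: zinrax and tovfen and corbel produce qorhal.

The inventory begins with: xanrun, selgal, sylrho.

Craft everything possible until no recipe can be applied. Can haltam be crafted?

selgal → zorlun (Recipe 2).
Using Recipe 4, zorlun makes valsyl.
Using Recipe 5, valsyl and selgal make zinrax.
zorlun and sylrho and zinrax → haltam (Recipe 1).

Yes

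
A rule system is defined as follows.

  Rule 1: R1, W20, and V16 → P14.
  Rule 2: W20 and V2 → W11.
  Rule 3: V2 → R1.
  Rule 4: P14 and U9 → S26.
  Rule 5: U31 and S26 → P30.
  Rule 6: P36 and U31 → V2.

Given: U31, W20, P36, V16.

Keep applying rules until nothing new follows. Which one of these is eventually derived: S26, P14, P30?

From P36 and U31, Rule 6 gives V2.
From V2, Rule 3 gives R1.
From R1, W20, and V16, Rule 1 gives P14.
P30 would need U31 and S26 (Rule 5), but S26 is never established. S26 would need P14 and U9 (Rule 4), but U9 is never established.

P14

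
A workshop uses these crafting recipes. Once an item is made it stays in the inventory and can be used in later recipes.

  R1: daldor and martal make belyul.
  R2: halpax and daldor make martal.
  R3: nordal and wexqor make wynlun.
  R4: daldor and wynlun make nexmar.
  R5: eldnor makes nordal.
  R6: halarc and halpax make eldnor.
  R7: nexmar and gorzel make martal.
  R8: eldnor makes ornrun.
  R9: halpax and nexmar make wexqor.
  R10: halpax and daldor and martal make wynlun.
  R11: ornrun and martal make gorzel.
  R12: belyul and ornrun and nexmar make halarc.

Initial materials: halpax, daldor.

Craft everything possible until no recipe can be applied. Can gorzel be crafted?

No

gorzel would need ornrun and martal (R11), but ornrun is never obtained.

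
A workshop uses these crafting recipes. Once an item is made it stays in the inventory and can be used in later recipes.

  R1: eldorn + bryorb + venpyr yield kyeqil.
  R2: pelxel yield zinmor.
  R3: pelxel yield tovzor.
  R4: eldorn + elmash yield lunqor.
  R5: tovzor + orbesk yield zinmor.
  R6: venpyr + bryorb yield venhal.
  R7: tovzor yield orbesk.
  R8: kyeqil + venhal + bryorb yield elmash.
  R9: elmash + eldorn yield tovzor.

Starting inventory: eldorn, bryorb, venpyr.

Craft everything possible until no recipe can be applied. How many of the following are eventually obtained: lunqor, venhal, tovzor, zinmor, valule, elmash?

Using R1, eldorn, bryorb, and venpyr make kyeqil.
venpyr + bryorb → venhal (R6).
kyeqil + venhal + bryorb → elmash (R8).
Using R4, eldorn and elmash make lunqor.
Using R9, elmash and eldorn make tovzor.
tovzor → orbesk (R7).
Using R5, tovzor and orbesk make zinmor.
lunqor: reached.
venhal: reached.
tovzor: reached.
zinmor: reached.
No rule produces valule, and it is not given.
elmash: reached.
Reached: lunqor, venhal, tovzor, zinmor, and elmash — 5 of the 6.

5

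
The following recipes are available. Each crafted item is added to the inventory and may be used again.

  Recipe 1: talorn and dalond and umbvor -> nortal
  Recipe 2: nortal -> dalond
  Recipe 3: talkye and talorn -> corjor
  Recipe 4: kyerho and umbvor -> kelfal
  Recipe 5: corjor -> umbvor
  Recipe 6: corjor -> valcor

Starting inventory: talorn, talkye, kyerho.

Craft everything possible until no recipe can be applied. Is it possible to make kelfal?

Using Recipe 3, talkye and talorn make corjor.
corjor -> umbvor (Recipe 5).
kyerho and umbvor -> kelfal (Recipe 4).

Yes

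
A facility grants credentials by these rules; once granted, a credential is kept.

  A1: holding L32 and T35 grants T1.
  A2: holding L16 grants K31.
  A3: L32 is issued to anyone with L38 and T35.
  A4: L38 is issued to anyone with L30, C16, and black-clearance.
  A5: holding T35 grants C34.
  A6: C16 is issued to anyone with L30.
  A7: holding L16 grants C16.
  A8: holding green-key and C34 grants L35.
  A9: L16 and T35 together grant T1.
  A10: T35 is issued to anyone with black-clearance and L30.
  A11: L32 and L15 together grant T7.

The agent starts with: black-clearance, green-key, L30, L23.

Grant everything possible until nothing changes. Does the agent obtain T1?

Holding black-clearance and L30 grants T35 (A10).
Holding L30 grants C16 (A6).
Holding L30, C16, and black-clearance grants L38 (A4).
Holding L38 and T35 grants L32 (A3).
Holding L32 and T35 grants T1 (A1).

Yes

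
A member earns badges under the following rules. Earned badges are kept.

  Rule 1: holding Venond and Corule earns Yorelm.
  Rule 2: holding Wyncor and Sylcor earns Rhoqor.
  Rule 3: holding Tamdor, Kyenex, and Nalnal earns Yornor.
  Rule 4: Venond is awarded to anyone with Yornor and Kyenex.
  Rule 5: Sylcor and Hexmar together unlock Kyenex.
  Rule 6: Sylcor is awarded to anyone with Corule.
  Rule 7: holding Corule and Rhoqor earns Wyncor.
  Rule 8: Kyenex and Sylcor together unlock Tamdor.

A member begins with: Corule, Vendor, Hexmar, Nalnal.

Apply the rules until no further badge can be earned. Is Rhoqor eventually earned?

No

Rhoqor would need Wyncor and Sylcor (Rule 2), but Wyncor is never earned.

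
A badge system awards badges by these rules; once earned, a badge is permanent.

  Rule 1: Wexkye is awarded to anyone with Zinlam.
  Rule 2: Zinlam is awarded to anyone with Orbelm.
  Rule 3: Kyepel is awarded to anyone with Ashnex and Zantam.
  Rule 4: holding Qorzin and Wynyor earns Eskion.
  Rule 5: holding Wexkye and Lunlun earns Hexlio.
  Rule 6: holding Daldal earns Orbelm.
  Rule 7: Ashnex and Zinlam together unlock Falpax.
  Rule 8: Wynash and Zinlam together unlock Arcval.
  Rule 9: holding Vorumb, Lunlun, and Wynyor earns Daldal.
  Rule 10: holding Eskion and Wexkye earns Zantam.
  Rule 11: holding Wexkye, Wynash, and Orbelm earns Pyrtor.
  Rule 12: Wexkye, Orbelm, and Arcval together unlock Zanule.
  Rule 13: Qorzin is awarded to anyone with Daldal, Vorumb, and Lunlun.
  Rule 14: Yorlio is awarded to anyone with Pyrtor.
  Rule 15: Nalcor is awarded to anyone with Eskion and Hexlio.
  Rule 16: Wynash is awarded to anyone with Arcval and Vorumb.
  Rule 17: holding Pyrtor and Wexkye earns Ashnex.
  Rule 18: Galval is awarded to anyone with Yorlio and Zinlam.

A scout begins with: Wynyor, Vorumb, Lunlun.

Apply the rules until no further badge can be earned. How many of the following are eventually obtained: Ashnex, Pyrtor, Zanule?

0

Ashnex would need Pyrtor and Wexkye (Rule 17), but Pyrtor is never earned.
Pyrtor would need Wexkye, Wynash, and Orbelm (Rule 11), but Wynash is never earned.
Zanule would need Wexkye, Orbelm, and Arcval (Rule 12), but Arcval is never earned.
None of the 3 are reached.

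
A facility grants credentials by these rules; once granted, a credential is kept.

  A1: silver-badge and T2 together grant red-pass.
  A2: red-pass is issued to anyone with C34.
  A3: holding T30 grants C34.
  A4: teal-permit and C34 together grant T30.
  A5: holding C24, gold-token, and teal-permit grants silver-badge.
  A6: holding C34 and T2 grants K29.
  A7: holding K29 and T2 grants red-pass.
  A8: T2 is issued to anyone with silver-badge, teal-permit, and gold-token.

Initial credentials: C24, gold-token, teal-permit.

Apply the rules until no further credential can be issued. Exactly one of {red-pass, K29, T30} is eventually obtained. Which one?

red-pass

Holding C24, gold-token, and teal-permit grants silver-badge (A5).
Holding silver-badge, teal-permit, and gold-token grants T2 (A8).
Holding silver-badge and T2 grants red-pass (A1).
T30 would need teal-permit and C34 (A4), but C34 is never granted. K29 would need C34 and T2 (A6), but C34 is never granted.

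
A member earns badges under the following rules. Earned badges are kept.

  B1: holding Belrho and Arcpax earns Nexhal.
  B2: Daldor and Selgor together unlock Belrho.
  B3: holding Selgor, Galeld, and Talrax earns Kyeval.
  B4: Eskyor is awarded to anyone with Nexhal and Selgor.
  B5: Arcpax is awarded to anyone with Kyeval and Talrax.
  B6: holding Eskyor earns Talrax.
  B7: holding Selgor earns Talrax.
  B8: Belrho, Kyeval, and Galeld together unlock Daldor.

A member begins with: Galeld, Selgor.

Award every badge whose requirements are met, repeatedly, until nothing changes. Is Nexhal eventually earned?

Nexhal would need Belrho and Arcpax (B1), but Belrho is never earned.

No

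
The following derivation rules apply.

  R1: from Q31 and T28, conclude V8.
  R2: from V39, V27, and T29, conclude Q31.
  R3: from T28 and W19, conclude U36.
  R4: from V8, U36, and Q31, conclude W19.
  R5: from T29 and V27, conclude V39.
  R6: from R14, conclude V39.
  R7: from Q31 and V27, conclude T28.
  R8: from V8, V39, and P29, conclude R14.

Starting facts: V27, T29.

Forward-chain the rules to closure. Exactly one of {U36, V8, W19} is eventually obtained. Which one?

From T29 and V27, R5 gives V39.
From V39, V27, and T29, R2 gives Q31.
From Q31 and V27, R7 gives T28.
Q31 and T28 hold, so V8 follows (R1).
U36 would need T28 and W19 (R3), but W19 is never established. W19 would need V8, U36, and Q31 (R4), but U36 is never established.

V8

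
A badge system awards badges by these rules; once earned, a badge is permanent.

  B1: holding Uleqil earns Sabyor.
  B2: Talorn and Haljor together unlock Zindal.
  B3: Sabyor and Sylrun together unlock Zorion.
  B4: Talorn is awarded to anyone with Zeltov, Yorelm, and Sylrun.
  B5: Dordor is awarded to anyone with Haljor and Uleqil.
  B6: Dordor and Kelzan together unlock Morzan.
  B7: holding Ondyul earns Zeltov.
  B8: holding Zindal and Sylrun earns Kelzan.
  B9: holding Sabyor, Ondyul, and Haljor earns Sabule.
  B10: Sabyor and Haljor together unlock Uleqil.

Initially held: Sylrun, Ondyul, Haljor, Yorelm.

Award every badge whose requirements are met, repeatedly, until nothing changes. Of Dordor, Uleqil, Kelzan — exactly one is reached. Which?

With Ondyul, Zeltov is earned (B7).
With Zeltov, Yorelm, and Sylrun, Talorn is earned (B4).
With Talorn and Haljor, Zindal is earned (B2).
With Zindal and Sylrun, Kelzan is earned (B8).
Dordor would need Haljor and Uleqil (B5), but Uleqil is never earned. Uleqil would need Sabyor and Haljor (B10), but Sabyor is never earned.

Kelzan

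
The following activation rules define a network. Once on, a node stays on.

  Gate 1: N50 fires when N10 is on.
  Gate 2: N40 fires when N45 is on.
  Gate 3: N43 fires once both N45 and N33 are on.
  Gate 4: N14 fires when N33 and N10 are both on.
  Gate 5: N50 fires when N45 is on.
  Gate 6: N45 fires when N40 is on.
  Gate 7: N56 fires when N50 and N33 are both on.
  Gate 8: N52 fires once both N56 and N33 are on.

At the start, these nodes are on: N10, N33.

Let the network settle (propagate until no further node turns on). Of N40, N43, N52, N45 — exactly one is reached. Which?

N52

Gate 1: N10 on → N50 on.
Gate 7: N50 and N33 on → N56 on.
Gate 8: N56 and N33 on → N52 on.
N45 would need N40 (Gate 6), but N40 never turns on. N40 would need N45 (Gate 2), but N45 never turns on. N43 would need N45 and N33 (Gate 3), but N45 never turns on.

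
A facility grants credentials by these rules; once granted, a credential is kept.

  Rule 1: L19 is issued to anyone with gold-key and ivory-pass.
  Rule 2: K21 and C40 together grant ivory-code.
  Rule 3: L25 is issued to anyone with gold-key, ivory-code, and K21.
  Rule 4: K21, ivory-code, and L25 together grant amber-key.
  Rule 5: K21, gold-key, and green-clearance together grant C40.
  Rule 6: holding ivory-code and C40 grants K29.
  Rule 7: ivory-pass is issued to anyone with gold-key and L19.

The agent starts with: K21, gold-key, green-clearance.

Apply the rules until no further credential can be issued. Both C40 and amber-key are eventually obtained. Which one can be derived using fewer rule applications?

C40: Holding K21, gold-key, and green-clearance grants C40 (Rule 5). [1 rule application]
amber-key: Holding K21, gold-key, and green-clearance grants C40 (Rule 5). Holding K21 and C40 grants ivory-code (Rule 2). Holding gold-key, ivory-code, and K21 grants L25 (Rule 3). Holding K21, ivory-code, and L25 grants amber-key (Rule 4). [4 rule applications]
C40 needs fewer.

C40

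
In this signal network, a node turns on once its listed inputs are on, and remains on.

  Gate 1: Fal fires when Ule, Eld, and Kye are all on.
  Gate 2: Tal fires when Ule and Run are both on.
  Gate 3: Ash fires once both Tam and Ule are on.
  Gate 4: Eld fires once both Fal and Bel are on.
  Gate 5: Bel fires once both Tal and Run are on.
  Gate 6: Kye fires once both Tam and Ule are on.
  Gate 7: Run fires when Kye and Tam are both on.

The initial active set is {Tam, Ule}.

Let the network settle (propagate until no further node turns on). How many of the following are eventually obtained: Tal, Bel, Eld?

2

Gate 6: Tam and Ule on → Kye on.
Gate 7: Kye and Tam on → Run on.
Ule and Run are on, so Tal fires (Gate 2).
Gate 5: Tal and Run on → Bel on.
Tal: reached.
Bel: reached.
Eld would need Fal and Bel (Gate 4), but Fal never turns on.
Reached: Tal and Bel — 2 of the 3.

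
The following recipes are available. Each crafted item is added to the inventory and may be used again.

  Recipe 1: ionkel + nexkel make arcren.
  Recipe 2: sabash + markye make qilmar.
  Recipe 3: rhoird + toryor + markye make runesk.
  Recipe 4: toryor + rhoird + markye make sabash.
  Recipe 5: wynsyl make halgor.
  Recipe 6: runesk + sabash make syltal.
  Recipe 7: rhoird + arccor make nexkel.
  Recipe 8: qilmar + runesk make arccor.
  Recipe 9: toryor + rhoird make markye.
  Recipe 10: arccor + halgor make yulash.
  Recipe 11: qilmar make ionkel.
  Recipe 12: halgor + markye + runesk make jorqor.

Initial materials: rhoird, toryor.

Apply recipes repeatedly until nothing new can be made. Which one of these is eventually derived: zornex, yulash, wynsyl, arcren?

arcren

Using Recipe 9, toryor and rhoird make markye.
Using Recipe 3, rhoird, toryor, and markye make runesk.
toryor + rhoird + markye → sabash (Recipe 4).
sabash + markye → qilmar (Recipe 2).
qilmar → ionkel (Recipe 11).
Using Recipe 8, qilmar and runesk make arccor.
Using Recipe 7, rhoird and arccor make nexkel.
Using Recipe 1, ionkel and nexkel make arcren.
No rule produces zornex, and it is not given. yulash would need arccor and halgor (Recipe 10), but halgor is never obtained. No rule produces wynsyl, and it is not given.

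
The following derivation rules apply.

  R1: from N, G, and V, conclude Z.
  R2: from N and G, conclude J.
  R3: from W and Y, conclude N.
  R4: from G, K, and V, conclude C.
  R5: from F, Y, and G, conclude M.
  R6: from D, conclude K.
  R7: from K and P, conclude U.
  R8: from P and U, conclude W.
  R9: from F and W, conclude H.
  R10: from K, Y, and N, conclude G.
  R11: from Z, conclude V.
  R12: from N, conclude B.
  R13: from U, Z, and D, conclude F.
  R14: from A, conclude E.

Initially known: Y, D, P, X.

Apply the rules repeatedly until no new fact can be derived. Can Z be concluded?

Z would need N, G, and V (R1), but V is never established.

No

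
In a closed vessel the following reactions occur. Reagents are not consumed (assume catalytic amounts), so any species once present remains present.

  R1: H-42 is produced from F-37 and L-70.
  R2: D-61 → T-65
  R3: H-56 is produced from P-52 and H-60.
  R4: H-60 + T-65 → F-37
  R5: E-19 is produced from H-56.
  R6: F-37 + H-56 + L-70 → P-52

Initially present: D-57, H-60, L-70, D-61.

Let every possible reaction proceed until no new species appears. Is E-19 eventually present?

E-19 would need H-56 (R5), but H-56 never forms.

No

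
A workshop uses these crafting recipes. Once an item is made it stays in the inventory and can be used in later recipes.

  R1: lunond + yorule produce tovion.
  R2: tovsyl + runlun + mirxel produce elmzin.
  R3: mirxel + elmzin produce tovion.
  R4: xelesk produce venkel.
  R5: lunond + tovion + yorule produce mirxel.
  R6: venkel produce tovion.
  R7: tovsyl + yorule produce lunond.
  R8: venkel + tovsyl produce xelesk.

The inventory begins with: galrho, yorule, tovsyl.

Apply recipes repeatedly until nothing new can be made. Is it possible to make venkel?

No

venkel would need xelesk (R4), but xelesk is never obtained.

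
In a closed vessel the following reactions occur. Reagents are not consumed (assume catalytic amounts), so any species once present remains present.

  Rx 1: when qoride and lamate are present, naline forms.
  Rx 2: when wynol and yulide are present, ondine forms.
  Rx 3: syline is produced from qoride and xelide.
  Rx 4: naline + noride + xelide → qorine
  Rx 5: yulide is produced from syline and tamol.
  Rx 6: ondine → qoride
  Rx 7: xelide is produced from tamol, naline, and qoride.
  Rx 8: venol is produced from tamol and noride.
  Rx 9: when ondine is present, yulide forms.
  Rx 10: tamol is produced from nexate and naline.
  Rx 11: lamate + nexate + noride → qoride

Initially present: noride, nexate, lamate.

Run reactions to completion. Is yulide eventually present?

Yes

lamate, nexate, and noride present → qoride forms (Rx 11).
qoride and lamate present → naline forms (Rx 1).
nexate and naline present → tamol forms (Rx 10).
tamol, naline, and qoride present → xelide forms (Rx 7).
qoride and xelide present → syline forms (Rx 3).
syline and tamol present → yulide forms (Rx 5).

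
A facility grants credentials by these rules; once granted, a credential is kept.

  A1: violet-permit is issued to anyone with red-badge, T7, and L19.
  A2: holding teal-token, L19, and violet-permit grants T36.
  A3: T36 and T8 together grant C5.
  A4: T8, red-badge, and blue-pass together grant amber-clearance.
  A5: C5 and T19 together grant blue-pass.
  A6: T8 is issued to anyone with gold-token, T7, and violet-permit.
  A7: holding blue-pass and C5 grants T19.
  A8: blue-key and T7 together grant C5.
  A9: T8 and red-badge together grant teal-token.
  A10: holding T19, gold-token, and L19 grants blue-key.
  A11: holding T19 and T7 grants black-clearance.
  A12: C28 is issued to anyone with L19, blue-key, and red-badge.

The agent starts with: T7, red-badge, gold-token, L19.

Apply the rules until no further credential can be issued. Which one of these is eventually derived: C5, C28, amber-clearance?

C5

Holding red-badge, T7, and L19 grants violet-permit (A1).
Holding gold-token, T7, and violet-permit grants T8 (A6).
Holding T8 and red-badge grants teal-token (A9).
Holding teal-token, L19, and violet-permit grants T36 (A2).
Holding T36 and T8 grants C5 (A3).
C28 would need L19, blue-key, and red-badge (A12), but blue-key is never granted. amber-clearance would need T8, red-badge, and blue-pass (A4), but blue-pass is never granted.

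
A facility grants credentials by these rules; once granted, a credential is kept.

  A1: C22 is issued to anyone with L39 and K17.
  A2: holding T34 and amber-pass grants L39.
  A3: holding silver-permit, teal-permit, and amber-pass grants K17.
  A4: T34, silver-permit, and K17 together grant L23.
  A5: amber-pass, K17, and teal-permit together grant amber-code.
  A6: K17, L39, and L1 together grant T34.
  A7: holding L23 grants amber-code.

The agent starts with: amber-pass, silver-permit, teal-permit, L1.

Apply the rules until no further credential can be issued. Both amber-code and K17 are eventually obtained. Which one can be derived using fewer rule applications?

K17

K17: Holding silver-permit, teal-permit, and amber-pass grants K17 (A3). [1 rule application]
amber-code: Holding silver-permit, teal-permit, and amber-pass grants K17 (A3). Holding amber-pass, K17, and teal-permit grants amber-code (A5). [2 rule applications]
K17 needs fewer.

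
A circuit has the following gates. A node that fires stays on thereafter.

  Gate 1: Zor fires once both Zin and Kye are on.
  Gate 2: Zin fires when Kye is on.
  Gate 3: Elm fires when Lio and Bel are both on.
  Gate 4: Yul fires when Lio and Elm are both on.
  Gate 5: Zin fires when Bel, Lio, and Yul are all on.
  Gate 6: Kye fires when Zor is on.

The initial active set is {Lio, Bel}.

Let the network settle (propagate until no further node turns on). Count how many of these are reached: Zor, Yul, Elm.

Gate 3: Lio and Bel on → Elm on.
Lio and Elm are on, so Yul fires (Gate 4).
Zor would need Zin and Kye (Gate 1), but Kye never turns on.
Yul: reached.
Elm: reached.
Reached: Yul and Elm — 2 of the 3.

2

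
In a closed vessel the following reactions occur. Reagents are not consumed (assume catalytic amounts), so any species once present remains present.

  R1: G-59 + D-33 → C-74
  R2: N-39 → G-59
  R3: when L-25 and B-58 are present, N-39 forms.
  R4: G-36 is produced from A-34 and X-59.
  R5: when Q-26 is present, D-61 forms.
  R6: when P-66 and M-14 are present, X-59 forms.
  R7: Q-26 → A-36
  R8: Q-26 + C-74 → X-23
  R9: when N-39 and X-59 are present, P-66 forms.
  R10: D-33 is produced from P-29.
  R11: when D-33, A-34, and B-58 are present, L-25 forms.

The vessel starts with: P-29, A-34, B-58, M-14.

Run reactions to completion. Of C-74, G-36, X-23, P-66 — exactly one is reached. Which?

C-74

P-29 present → D-33 forms (R10).
D-33, A-34, and B-58 present → L-25 forms (R11).
L-25 and B-58 present → N-39 forms (R3).
N-39 present → G-59 forms (R2).
G-59 and D-33 present → C-74 forms (R1).
G-36 would need A-34 and X-59 (R4), but X-59 never forms. P-66 would need N-39 and X-59 (R9), but X-59 never forms. X-23 would need Q-26 and C-74 (R8), but Q-26 never forms.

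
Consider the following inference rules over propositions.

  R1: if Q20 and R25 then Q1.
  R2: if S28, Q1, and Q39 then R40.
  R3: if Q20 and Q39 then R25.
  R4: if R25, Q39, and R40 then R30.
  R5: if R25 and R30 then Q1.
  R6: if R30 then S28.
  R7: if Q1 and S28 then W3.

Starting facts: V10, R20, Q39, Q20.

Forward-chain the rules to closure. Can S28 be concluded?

S28 would need R30 (R6), but R30 is never established.

No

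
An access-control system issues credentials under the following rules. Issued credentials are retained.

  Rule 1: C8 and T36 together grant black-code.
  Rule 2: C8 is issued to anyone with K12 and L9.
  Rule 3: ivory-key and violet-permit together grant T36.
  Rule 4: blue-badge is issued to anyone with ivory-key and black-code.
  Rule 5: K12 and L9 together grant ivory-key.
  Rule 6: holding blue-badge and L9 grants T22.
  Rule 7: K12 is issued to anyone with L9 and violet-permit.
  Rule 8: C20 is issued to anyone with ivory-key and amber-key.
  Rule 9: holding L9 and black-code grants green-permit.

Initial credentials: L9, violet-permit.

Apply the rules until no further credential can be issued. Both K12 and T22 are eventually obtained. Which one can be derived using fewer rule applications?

K12

K12: Holding L9 and violet-permit grants K12 (Rule 7). [1 rule application]
T22: Holding L9 and violet-permit grants K12 (Rule 7). Holding K12 and L9 grants C8 (Rule 2). Holding K12 and L9 grants ivory-key (Rule 5). Holding ivory-key and violet-permit grants T36 (Rule 3). Holding C8 and T36 grants black-code (Rule 1). Holding ivory-key and black-code grants blue-badge (Rule 4). Holding blue-badge and L9 grants T22 (Rule 6). [7 rule applications]
K12 needs fewer.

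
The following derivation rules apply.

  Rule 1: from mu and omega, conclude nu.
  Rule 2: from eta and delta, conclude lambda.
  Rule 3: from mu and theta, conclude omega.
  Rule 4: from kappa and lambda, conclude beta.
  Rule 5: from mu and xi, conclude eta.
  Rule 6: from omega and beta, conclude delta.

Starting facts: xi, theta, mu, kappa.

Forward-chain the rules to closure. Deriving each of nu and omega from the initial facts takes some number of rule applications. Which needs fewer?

omega

omega: mu and theta hold, so omega follows (Rule 3). [1 rule application]
nu: From mu and theta, Rule 3 gives omega. From mu and omega, Rule 1 gives nu. [2 rule applications]
omega needs fewer.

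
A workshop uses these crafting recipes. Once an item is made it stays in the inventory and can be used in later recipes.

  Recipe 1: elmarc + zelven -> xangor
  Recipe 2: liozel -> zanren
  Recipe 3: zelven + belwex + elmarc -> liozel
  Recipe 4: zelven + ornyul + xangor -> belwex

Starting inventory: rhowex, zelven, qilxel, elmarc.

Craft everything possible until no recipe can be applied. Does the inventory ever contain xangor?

Using Recipe 1, elmarc and zelven make xangor.

Yes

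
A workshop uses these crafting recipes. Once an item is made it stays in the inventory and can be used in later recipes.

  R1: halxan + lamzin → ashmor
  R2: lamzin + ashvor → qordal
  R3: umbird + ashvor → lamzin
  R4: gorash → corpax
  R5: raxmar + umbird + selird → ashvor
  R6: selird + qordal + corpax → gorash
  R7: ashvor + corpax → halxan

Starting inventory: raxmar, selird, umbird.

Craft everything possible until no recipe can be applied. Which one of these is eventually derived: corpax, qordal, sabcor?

Using R5, raxmar, umbird, and selird make ashvor.
umbird + ashvor → lamzin (R3).
lamzin + ashvor → qordal (R2).
corpax would need gorash (R4), but gorash is never obtained. No rule produces sabcor, and it is not given.

qordal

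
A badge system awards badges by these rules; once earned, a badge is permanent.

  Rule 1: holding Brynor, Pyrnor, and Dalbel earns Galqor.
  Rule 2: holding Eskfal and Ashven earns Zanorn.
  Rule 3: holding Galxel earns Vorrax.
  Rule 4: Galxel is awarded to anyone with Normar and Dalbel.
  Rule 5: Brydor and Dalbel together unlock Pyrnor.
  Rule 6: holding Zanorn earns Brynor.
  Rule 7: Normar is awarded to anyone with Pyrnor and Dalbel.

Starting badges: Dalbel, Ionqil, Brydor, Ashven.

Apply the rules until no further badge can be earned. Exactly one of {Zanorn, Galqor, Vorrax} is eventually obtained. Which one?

With Brydor and Dalbel, Pyrnor is earned (Rule 5).
With Pyrnor and Dalbel, Normar is earned (Rule 7).
With Normar and Dalbel, Galxel is earned (Rule 4).
With Galxel, Vorrax is earned (Rule 3).
Zanorn would need Eskfal and Ashven (Rule 2), but Eskfal is never earned. Galqor would need Brynor, Pyrnor, and Dalbel (Rule 1), but Brynor is never earned.

Vorrax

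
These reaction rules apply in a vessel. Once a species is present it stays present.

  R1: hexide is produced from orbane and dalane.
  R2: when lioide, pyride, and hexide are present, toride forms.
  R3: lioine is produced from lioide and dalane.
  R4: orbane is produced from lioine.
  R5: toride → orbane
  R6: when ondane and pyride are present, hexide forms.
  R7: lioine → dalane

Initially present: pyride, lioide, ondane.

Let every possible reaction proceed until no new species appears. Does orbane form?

ondane and pyride present → hexide forms (R6).
lioide, pyride, and hexide present → toride forms (R2).
toride present → orbane forms (R5).

Yes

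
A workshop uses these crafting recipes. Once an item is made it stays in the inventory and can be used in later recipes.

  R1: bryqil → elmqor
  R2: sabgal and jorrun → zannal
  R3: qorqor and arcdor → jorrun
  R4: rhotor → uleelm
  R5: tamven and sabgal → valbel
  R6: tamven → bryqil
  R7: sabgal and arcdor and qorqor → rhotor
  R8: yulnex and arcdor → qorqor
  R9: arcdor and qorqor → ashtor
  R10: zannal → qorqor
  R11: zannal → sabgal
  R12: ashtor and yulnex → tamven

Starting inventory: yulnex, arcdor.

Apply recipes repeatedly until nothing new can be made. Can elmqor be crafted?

yulnex and arcdor → qorqor (R8).
Using R9, arcdor and qorqor make ashtor.
Using R12, ashtor and yulnex make tamven.
Using R6, tamven makes bryqil.
bryqil → elmqor (R1).

Yes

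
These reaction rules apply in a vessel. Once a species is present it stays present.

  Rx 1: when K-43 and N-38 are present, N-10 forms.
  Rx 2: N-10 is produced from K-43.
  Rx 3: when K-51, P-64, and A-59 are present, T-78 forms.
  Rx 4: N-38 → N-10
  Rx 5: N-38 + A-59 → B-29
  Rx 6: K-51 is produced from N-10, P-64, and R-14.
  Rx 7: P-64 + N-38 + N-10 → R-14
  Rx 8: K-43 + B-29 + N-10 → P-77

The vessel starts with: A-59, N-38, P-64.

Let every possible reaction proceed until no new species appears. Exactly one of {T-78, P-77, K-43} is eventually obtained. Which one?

T-78

N-38 present → N-10 forms (Rx 4).
P-64, N-38, and N-10 present → R-14 forms (Rx 7).
N-10, P-64, and R-14 present → K-51 forms (Rx 6).
K-51, P-64, and A-59 present → T-78 forms (Rx 3).
No rule produces K-43, and it is not given. P-77 would need K-43, B-29, and N-10 (Rx 8), but K-43 never forms.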